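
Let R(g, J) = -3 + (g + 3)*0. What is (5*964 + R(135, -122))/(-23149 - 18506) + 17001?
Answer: 708171838/41655 ≈ 17001.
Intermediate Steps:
R(g, J) = -3 (R(g, J) = -3 + (3 + g)*0 = -3 + 0 = -3)
(5*964 + R(135, -122))/(-23149 - 18506) + 17001 = (5*964 - 3)/(-23149 - 18506) + 17001 = (4820 - 3)/(-41655) + 17001 = 4817*(-1/41655) + 17001 = -4817/41655 + 17001 = 708171838/41655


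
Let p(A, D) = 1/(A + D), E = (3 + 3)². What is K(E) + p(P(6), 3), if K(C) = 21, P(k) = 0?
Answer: 64/3 ≈ 21.333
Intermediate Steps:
E = 36 (E = 6² = 36)
K(E) + p(P(6), 3) = 21 + 1/(0 + 3) = 21 + 1/3 = 21 + ⅓ = 64/3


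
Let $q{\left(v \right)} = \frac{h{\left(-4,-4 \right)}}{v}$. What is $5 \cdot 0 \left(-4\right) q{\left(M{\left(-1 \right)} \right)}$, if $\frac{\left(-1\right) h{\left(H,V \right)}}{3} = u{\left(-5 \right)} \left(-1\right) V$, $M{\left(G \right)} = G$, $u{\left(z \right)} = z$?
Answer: $0$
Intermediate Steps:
$h{\left(H,V \right)} = - 15 V$ ($h{\left(H,V \right)} = - 3 \left(-5\right) \left(-1\right) V = - 3 \cdot 5 V = - 15 V$)
$q{\left(v \right)} = \frac{60}{v}$ ($q{\left(v \right)} = \frac{\left(-15\right) \left(-4\right)}{v} = \frac{60}{v}$)
$5 \cdot 0 \left(-4\right) q{\left(M{\left(-1 \right)} \right)} = 5 \cdot 0 \left(-4\right) \frac{60}{-1} = 0 \left(-4\right) 60 \left(-1\right) = 0 \left(-60\right) = 0$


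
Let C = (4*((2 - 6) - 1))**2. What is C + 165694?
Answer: 166094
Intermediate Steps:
C = 400 (C = (4*(-4 - 1))**2 = (4*(-5))**2 = (-20)**2 = 400)
C + 165694 = 400 + 165694 = 166094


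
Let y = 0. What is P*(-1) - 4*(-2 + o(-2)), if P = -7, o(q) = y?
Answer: 15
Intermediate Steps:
o(q) = 0
P*(-1) - 4*(-2 + o(-2)) = -7*(-1) - 4*(-2 + 0) = 7 - 4*(-2) = 7 + 8 = 15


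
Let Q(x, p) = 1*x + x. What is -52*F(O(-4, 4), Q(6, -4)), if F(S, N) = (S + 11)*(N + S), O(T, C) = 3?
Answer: -10920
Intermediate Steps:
Q(x, p) = 2*x (Q(x, p) = x + x = 2*x)
F(S, N) = (11 + S)*(N + S)
-52*F(O(-4, 4), Q(6, -4)) = -52*(3² + 11*(2*6) + 11*3 + (2*6)*3) = -52*(9 + 11*12 + 33 + 12*3) = -52*(9 + 132 + 33 + 36) = -52*210 = -10920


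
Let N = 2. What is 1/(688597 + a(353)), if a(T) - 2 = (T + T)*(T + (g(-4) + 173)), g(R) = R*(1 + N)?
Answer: 1/1051483 ≈ 9.5104e-7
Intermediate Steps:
g(R) = 3*R (g(R) = R*(1 + 2) = R*3 = 3*R)
a(T) = 2 + 2*T*(161 + T) (a(T) = 2 + (T + T)*(T + (3*(-4) + 173)) = 2 + (2*T)*(T + (-12 + 173)) = 2 + (2*T)*(T + 161) = 2 + (2*T)*(161 + T) = 2 + 2*T*(161 + T))
1/(688597 + a(353)) = 1/(688597 + (2 + 2*353² + 322*353)) = 1/(688597 + (2 + 2*124609 + 113666)) = 1/(688597 + (2 + 249218 + 113666)) = 1/(688597 + 362886) = 1/1051483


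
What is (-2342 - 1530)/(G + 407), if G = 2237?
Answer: -968/661 ≈ -1.4644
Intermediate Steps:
(-2342 - 1530)/(G + 407) = (-2342 - 1530)/(2237 + 407) = -3872/2644 = -3872*1/2644 = -968/661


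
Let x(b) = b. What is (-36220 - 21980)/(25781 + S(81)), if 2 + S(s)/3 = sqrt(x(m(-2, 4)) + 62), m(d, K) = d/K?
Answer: -3000210000/1328700143 + 174600*sqrt(246)/1328700143 ≈ -2.2559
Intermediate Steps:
S(s) = -6 + 3*sqrt(246)/2 (S(s) = -6 + 3*sqrt(-2/4 + 62) = -6 + 3*sqrt(-2*1/4 + 62) = -6 + 3*sqrt(-1/2 + 62) = -6 + 3*sqrt(123/2) = -6 + 3*(sqrt(246)/2) = -6 + 3*sqrt(246)/2)
(-36220 - 21980)/(25781 + S(81)) = (-36220 - 21980)/(25781 + (-6 + 3*sqrt(246)/2)) = -58200/(25775 + 3*sqrt(246)/2)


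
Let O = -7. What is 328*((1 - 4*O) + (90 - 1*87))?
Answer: 10496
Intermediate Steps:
328*((1 - 4*O) + (90 - 1*87)) = 328*((1 - 4*(-7)) + (90 - 1*87)) = 328*((1 + 28) + (90 - 87)) = 328*(29 + 3) = 328*32 = 10496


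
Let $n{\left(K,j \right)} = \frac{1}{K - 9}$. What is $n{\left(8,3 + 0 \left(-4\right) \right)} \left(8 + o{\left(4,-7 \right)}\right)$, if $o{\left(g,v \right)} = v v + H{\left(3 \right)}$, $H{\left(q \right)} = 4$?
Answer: $-61$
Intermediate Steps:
$n{\left(K,j \right)} = \frac{1}{-9 + K}$
$o{\left(g,v \right)} = 4 + v^{2}$ ($o{\left(g,v \right)} = v v + 4 = v^{2} + 4 = 4 + v^{2}$)
$n{\left(8,3 + 0 \left(-4\right) \right)} \left(8 + o{\left(4,-7 \right)}\right) = \frac{8 + \left(4 + \left(-7\right)^{2}\right)}{-9 + 8} = \frac{8 + \left(4 + 49\right)}{-1} = - (8 + 53) = \left(-1\right) 61 = -61$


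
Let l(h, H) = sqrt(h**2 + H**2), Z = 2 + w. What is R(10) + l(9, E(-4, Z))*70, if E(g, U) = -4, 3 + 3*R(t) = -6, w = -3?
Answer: -3 + 70*sqrt(97) ≈ 686.42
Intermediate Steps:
Z = -1 (Z = 2 - 3 = -1)
R(t) = -3 (R(t) = -1 + (1/3)*(-6) = -1 - 2 = -3)
l(h, H) = sqrt(H**2 + h**2)
R(10) + l(9, E(-4, Z))*70 = -3 + sqrt((-4)**2 + 9**2)*70 = -3 + sqrt(16 + 81)*70 = -3 + sqrt(97)*70 = -3 + 70*sqrt(97)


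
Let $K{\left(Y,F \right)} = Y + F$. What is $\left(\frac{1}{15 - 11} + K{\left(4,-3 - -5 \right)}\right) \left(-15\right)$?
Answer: $- \frac{375}{4} \approx -93.75$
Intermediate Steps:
$K{\left(Y,F \right)} = F + Y$
$\left(\frac{1}{15 - 11} + K{\left(4,-3 - -5 \right)}\right) \left(-15\right) = \left(\frac{1}{15 - 11} + \left(\left(-3 - -5\right) + 4\right)\right) \left(-15\right) = \left(\frac{1}{4} + \left(\left(-3 + 5\right) + 4\right)\right) \left(-15\right) = \left(\frac{1}{4} + \left(2 + 4\right)\right) \left(-15\right) = \left(\frac{1}{4} + 6\right) \left(-15\right) = \frac{25}{4} \left(-15\right) = - \frac{375}{4}$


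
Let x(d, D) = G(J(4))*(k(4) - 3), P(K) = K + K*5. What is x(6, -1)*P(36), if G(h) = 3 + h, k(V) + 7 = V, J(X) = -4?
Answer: 1296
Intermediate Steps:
P(K) = 6*K (P(K) = K + 5*K = 6*K)
k(V) = -7 + V
x(d, D) = 6 (x(d, D) = (3 - 4)*((-7 + 4) - 3) = -(-3 - 3) = -1*(-6) = 6)
x(6, -1)*P(36) = 6*(6*36) = 6*216 = 1296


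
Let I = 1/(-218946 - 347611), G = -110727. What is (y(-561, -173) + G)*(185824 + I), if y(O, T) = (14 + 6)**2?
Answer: -11615214199735209/566557 ≈ -2.0501e+10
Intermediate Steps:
y(O, T) = 400 (y(O, T) = 20**2 = 400)
I = -1/566557 (I = 1/(-566557) = -1/566557 ≈ -1.7650e-6)
(y(-561, -173) + G)*(185824 + I) = (400 - 110727)*(185824 - 1/566557) = -110327*105279887967/566557 = -11615214199735209/566557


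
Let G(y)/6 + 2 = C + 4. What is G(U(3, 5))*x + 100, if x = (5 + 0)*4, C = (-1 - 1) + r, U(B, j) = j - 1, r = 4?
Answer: 580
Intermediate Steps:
U(B, j) = -1 + j
C = 2 (C = (-1 - 1) + 4 = -2 + 4 = 2)
x = 20 (x = 5*4 = 20)
G(y) = 24 (G(y) = -12 + 6*(2 + 4) = -12 + 6*6 = -12 + 36 = 24)
G(U(3, 5))*x + 100 = 24*20 + 100 = 480 + 100 = 580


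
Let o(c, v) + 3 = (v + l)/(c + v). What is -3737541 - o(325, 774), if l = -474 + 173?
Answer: -4107554735/1099 ≈ -3.7375e+6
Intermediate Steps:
l = -301
o(c, v) = -3 + (-301 + v)/(c + v) (o(c, v) = -3 + (v - 301)/(c + v) = -3 + (-301 + v)/(c + v))
-3737541 - o(325, 774) = -3737541 - (-301 - 3*325 - 2*774)/(325 + 774) = -3737541 - (-301 - 975 - 1548)/1099 = -3737541 - (-2824)/1099 = -3737541 - 1*(-2824/1099) = -3737541 + 2824/1099 = -4107554735/1099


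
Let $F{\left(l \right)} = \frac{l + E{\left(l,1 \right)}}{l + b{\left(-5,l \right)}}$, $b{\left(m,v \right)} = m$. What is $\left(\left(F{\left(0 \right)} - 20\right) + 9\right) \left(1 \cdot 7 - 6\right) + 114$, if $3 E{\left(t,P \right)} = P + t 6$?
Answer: $\frac{1544}{15} \approx 102.93$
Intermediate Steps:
$E{\left(t,P \right)} = 2 t + \frac{P}{3}$ ($E{\left(t,P \right)} = \frac{P + t 6}{3} = \frac{P + 6 t}{3} = 2 t + \frac{P}{3}$)
$F{\left(l \right)} = \frac{\frac{1}{3} + 3 l}{-5 + l}$ ($F{\left(l \right)} = \frac{l + \left(2 l + \frac{1}{3} \cdot 1\right)}{l - 5} = \frac{l + \left(2 l + \frac{1}{3}\right)}{-5 + l} = \frac{l + \left(\frac{1}{3} + 2 l\right)}{-5 + l} = \frac{\frac{1}{3} + 3 l}{-5 + l}$)
$\left(\left(F{\left(0 \right)} - 20\right) + 9\right) \left(1 \cdot 7 - 6\right) + 114 = \left(\left(\frac{1 + 9 \cdot 0}{3 \left(-5 + 0\right)} - 20\right) + 9\right) \left(1 \cdot 7 - 6\right) + 114 = \left(\left(\frac{1 + 0}{3 \left(-5\right)} - 20\right) + 9\right) \left(7 - 6\right) + 114 = \left(\left(\frac{1}{3} \left(- \frac{1}{5}\right) 1 - 20\right) + 9\right) 1 + 114 = \left(\left(- \frac{1}{15} - 20\right) + 9\right) 1 + 114 = \left(- \frac{301}{15} + 9\right) 1 + 114 = \left(- \frac{166}{15}\right) 1 + 114 = - \frac{166}{15} + 114 = \frac{1544}{15}$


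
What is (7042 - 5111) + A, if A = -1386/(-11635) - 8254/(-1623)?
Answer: 36562526023/18883605 ≈ 1936.2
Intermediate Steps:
A = 98284768/18883605 (A = -1386*(-1/11635) - 8254*(-1/1623) = 1386/11635 + 8254/1623 = 98284768/18883605 ≈ 5.2048)
(7042 - 5111) + A = (7042 - 5111) + 98284768/18883605 = 1931 + 98284768/18883605 = 36562526023/18883605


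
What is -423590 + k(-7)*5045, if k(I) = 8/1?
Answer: -383230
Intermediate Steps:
k(I) = 8 (k(I) = 8*1 = 8)
-423590 + k(-7)*5045 = -423590 + 8*5045 = -423590 + 40360 = -383230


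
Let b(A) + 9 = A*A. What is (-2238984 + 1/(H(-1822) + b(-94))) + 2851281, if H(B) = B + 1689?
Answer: 5323310119/8694 ≈ 6.1230e+5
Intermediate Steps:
b(A) = -9 + A**2 (b(A) = -9 + A*A = -9 + A**2)
H(B) = 1689 + B
(-2238984 + 1/(H(-1822) + b(-94))) + 2851281 = (-2238984 + 1/((1689 - 1822) + (-9 + (-94)**2))) + 2851281 = (-2238984 + 1/(-133 + (-9 + 8836))) + 2851281 = (-2238984 + 1/(-133 + 8827)) + 2851281 = (-2238984 + 1/8694) + 2851281 = -19465726895/8694 + 2851281 = 5323310119/8694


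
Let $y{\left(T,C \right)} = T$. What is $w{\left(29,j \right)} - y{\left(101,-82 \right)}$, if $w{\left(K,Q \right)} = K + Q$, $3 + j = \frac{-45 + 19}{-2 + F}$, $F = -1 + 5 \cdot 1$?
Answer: $-88$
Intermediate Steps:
$F = 4$ ($F = -1 + 5 = 4$)
$j = -16$ ($j = -3 + \frac{-45 + 19}{-2 + 4} = -3 - \frac{26}{2} = -3 - 13 = -16$)
$w{\left(29,j \right)} - y{\left(101,-82 \right)} = \left(29 - 16\right) - 101 = 13 - 101 = -88$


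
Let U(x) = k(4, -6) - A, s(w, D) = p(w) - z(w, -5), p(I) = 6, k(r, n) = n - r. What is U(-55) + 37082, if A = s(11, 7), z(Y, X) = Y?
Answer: 37077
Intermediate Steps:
s(w, D) = 6 - w
A = -5 (A = 6 - 1*11 = 6 - 11 = -5)
U(x) = -5 (U(x) = (-6 - 1*4) - 1*(-5) = (-6 - 4) + 5 = -10 + 5 = -5)
U(-55) + 37082 = -5 + 37082 = 37077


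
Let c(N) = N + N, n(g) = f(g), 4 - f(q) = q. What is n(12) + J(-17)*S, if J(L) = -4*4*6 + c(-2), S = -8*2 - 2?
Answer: 1792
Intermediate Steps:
f(q) = 4 - q
n(g) = 4 - g
c(N) = 2*N
S = -18 (S = -16 - 2 = -18)
J(L) = -100 (J(L) = -4*4*6 + 2*(-2) = -16*6 - 4 = -96 - 4 = -100)
n(12) + J(-17)*S = (4 - 1*12) - 100*(-18) = (4 - 12) + 1800 = -8 + 1800 = 1792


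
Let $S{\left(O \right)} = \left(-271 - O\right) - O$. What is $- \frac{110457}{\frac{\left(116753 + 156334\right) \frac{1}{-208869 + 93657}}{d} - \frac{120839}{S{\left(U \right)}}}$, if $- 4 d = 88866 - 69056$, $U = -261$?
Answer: $\frac{5273123104877670}{22983048636311} \approx 229.44$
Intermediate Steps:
$d = - \frac{9905}{2}$ ($d = - \frac{88866 - 69056}{4} = \left(- \frac{1}{4}\right) 19810 = - \frac{9905}{2} \approx -4952.5$)
$S{\left(O \right)} = -271 - 2 O$
$- \frac{110457}{\frac{\left(116753 + 156334\right) \frac{1}{-208869 + 93657}}{d} - \frac{120839}{S{\left(U \right)}}} = - \frac{110457}{\frac{\left(116753 + 156334\right) \frac{1}{-208869 + 93657}}{- \frac{9905}{2}} - \frac{120839}{-271 - -522}} = - \frac{110457}{\frac{273087}{-115212} \left(- \frac{2}{9905}\right) - \frac{120839}{-271 + 522}} = - \frac{110457}{273087 \left(- \frac{1}{115212}\right) \left(- \frac{2}{9905}\right) - \frac{120839}{251}} = - \frac{110457}{\left(- \frac{91029}{38404}\right) \left(- \frac{2}{9905}\right) - \frac{120839}{251}} = - \frac{110457}{\frac{91029}{190195810} - \frac{120839}{251}} = - \frac{110457}{- \frac{22983048636311}{47739148310}} = \left(-110457\right) \left(- \frac{47739148310}{22983048636311}\right) = \frac{5273123104877670}{22983048636311}$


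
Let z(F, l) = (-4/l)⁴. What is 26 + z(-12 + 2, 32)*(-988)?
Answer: 26377/1024 ≈ 25.759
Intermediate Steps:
z(F, l) = 256/l⁴
26 + z(-12 + 2, 32)*(-988) = 26 + (256/32⁴)*(-988) = 26 + (256*(1/1048576))*(-988) = 26 + (1/4096)*(-988) = 26 - 247/1024 = 26377/1024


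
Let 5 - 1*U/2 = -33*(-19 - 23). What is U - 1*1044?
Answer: -3806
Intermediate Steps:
U = -2762 (U = 10 - (-66)*(-19 - 23) = 10 - (-66)*(-42) = 10 - 2*1386 = 10 - 2772 = -2762)
U - 1*1044 = -2762 - 1*1044 = -2762 - 1044 = -3806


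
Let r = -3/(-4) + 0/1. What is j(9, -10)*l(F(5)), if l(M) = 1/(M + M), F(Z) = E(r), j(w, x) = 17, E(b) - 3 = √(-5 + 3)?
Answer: 51/22 - 17*I*√2/22 ≈ 2.3182 - 1.0928*I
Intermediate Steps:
r = ¾ (r = -3*(-¼) + 0*1 = ¾ + 0 = ¾ ≈ 0.75000)
E(b) = 3 + I*√2 (E(b) = 3 + √(-5 + 3) = 3 + √(-2) = 3 + I*√2)
F(Z) = 3 + I*√2
l(M) = 1/(2*M)
j(9, -10)*l(F(5)) = 17*(1/(2*(3 + I*√2))) = 17/(2*(3 + I*√2))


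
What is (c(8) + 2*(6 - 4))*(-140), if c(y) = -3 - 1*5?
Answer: 560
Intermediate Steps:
c(y) = -8 (c(y) = -3 - 5 = -8)
(c(8) + 2*(6 - 4))*(-140) = (-8 + 2*(6 - 4))*(-140) = (-8 + 2*2)*(-140) = (-8 + 4)*(-140) = -4*(-140) = 560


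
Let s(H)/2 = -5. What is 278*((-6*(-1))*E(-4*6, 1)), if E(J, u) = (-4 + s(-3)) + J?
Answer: -63384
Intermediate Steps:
s(H) = -10 (s(H) = 2*(-5) = -10)
E(J, u) = -14 + J (E(J, u) = (-4 - 10) + J = -14 + J)
278*((-6*(-1))*E(-4*6, 1)) = 278*((-6*(-1))*(-14 - 4*6)) = 278*(6*(-14 - 24)) = 278*(6*(-38)) = 278*(-228) = -63384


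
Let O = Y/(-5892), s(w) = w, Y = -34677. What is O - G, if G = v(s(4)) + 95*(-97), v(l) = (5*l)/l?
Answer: 18099999/1964 ≈ 9215.9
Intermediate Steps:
O = 11559/1964 (O = -34677/(-5892) = -34677*(-1/5892) = 11559/1964 ≈ 5.8854)
v(l) = 5
G = -9210 (G = 5 + 95*(-97) = 5 - 9215 = -9210)
O - G = 11559/1964 - 1*(-9210) = 11559/1964 + 9210 = 18099999/1964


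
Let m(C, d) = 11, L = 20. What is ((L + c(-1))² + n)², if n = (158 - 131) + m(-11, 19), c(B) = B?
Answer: 159201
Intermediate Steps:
n = 38 (n = (158 - 131) + 11 = 27 + 11 = 38)
((L + c(-1))² + n)² = ((20 - 1)² + 38)² = (19² + 38)² = (361 + 38)² = 399² = 159201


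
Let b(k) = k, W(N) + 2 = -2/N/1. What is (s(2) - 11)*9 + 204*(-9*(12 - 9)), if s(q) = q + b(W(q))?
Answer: -5616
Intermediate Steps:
W(N) = -2 - 2/N (W(N) = -2 - 2/N/1 = -2 - 2/N*1 = -2 - 2/N)
s(q) = -2 + q - 2/q (s(q) = q + (-2 - 2/q) = -2 + q - 2/q)
(s(2) - 11)*9 + 204*(-9*(12 - 9)) = ((-2 + 2 - 2/2) - 11)*9 + 204*(-9*(12 - 9)) = ((-2 + 2 - 2*½) - 11)*9 + 204*(-9*3) = ((-2 + 2 - 1) - 11)*9 + 204*(-27) = (-1 - 11)*9 - 5508 = -12*9 - 5508 = -108 - 5508 = -5616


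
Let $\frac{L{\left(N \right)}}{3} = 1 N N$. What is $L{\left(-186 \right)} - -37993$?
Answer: $141781$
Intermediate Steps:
$L{\left(N \right)} = 3 N^{2}$ ($L{\left(N \right)} = 3 \cdot 1 N N = 3 N N = 3 N^{2}$)
$L{\left(-186 \right)} - -37993 = 3 \left(-186\right)^{2} - -37993 = 3 \cdot 34596 + 37993 = 103788 + 37993 = 141781$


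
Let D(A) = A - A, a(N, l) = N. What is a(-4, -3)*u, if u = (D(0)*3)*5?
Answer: 0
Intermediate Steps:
D(A) = 0
u = 0 (u = (0*3)*5 = 0*5 = 0)
a(-4, -3)*u = -4*0 = 0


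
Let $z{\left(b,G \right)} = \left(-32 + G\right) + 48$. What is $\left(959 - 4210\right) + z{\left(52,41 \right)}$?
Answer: $-3194$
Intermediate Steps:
$z{\left(b,G \right)} = 16 + G$
$\left(959 - 4210\right) + z{\left(52,41 \right)} = \left(959 - 4210\right) + \left(16 + 41\right) = -3251 + 57 = -3194$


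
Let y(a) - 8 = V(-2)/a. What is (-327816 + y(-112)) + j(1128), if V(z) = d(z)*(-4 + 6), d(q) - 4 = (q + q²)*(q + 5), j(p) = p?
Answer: -9147045/28 ≈ -3.2668e+5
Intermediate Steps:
d(q) = 4 + (5 + q)*(q + q²) (d(q) = 4 + (q + q²)*(q + 5) = 4 + (q + q²)*(5 + q) = 4 + (5 + q)*(q + q²))
V(z) = 8 + 2*z³ + 10*z + 12*z² (V(z) = (4 + z³ + 5*z + 6*z²)*(-4 + 6) = (4 + z³ + 5*z + 6*z²)*2 = 8 + 2*z³ + 10*z + 12*z²)
y(a) = 8 + 20/a (y(a) = 8 + (8 + 2*(-2)³ + 10*(-2) + 12*(-2)²)/a = 8 + (8 + 2*(-8) - 20 + 12*4)/a = 8 + (8 - 16 - 20 + 48)/a = 8 + 20/a)
(-327816 + y(-112)) + j(1128) = (-327816 + (8 + 20/(-112))) + 1128 = (-327816 + (8 + 20*(-1/112))) + 1128 = (-327816 + (8 - 5/28)) + 1128 = (-327816 + 219/28) + 1128 = -9178629/28 + 1128 = -9147045/28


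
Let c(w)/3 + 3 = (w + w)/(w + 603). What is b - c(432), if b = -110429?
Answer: -12698588/115 ≈ -1.1042e+5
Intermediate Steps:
c(w) = -9 + 6*w/(603 + w) (c(w) = -9 + 3*((w + w)/(w + 603)) = -9 + 3*((2*w)/(603 + w)) = -9 + 3*(2*w/(603 + w)) = -9 + 6*w/(603 + w))
b - c(432) = -110429 - 3*(-1809 - 1*432)/(603 + 432) = -110429 - 3*(-1809 - 432)/1035 = -110429 - 3*(-2241)/1035 = -110429 - 1*(-747/115) = -110429 + 747/115 = -12698588/115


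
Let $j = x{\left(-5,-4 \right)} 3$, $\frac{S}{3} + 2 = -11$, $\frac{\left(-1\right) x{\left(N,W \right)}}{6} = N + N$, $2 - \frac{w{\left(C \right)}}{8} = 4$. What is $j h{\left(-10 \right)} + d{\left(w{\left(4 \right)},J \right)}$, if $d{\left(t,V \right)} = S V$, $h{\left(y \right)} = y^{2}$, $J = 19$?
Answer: $17259$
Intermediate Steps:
$w{\left(C \right)} = -16$ ($w{\left(C \right)} = 16 - 32 = -16$)
$x{\left(N,W \right)} = - 12 N$ ($x{\left(N,W \right)} = - 6 \left(N + N\right) = - 6 \cdot 2 N = - 12 N$)
$S = -39$ ($S = -6 + 3 \left(-11\right) = -6 - 33 = -39$)
$d{\left(t,V \right)} = - 39 V$
$j = 180$ ($j = \left(-12\right) \left(-5\right) 3 = 60 \cdot 3 = 180$)
$j h{\left(-10 \right)} + d{\left(w{\left(4 \right)},J \right)} = 180 \left(-10\right)^{2} - 741 = 180 \cdot 100 - 741 = 18000 - 741 = 17259$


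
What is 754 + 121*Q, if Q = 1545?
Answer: 187699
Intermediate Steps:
754 + 121*Q = 754 + 121*1545 = 754 + 186945 = 187699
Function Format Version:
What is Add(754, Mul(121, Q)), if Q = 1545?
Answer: 187699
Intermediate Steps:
Add(754, Mul(121, Q)) = Add(754, Mul(121, 1545)) = Add(754, 186945) = 187699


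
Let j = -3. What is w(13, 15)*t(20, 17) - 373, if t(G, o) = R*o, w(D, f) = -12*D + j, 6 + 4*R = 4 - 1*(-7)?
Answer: -15007/4 ≈ -3751.8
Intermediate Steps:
R = 5/4 (R = -3/2 + (4 - 1*(-7))/4 = -3/2 + (4 + 7)/4 = -3/2 + (1/4)*11 = -3/2 + 11/4 = 5/4 ≈ 1.2500)
w(D, f) = -3 - 12*D (w(D, f) = -12*D - 3 = -3 - 12*D)
t(G, o) = 5*o/4
w(13, 15)*t(20, 17) - 373 = (-3 - 12*13)*((5/4)*17) - 373 = (-3 - 156)*(85/4) - 373 = -159*85/4 - 373 = -13515/4 - 373 = -15007/4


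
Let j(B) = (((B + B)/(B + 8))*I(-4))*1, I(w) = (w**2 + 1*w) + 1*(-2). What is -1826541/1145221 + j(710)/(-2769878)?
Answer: -908147649428191/569395980320321 ≈ -1.5949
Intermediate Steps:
I(w) = -2 + w + w**2 (I(w) = (w**2 + w) - 2 = (w + w**2) - 2 = -2 + w + w**2)
j(B) = 20*B/(8 + B) (j(B) = (((B + B)/(B + 8))*(-2 - 4 + (-4)**2))*1 = (((2*B)/(8 + B))*(-2 - 4 + 16))*1 = ((2*B/(8 + B))*10)*1 = (20*B/(8 + B))*1 = 20*B/(8 + B))
-1826541/1145221 + j(710)/(-2769878) = -1826541/1145221 + (20*710/(8 + 710))/(-2769878) = -1826541*1/1145221 + (20*710/718)*(-1/2769878) = -1826541/1145221 + (20*710*(1/718))*(-1/2769878) = -1826541/1145221 + (7100/359)*(-1/2769878) = -1826541/1145221 - 3550/497193101 = -908147649428191/569395980320321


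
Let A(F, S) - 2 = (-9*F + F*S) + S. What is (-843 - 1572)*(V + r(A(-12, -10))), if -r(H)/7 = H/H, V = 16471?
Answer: -39760560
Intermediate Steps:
A(F, S) = 2 + S - 9*F + F*S (A(F, S) = 2 + ((-9*F + F*S) + S) = 2 + (S - 9*F + F*S) = 2 + S - 9*F + F*S)
r(H) = -7 (r(H) = -7*H/H = -7*1 = -7)
(-843 - 1572)*(V + r(A(-12, -10))) = (-843 - 1572)*(16471 - 7) = -2415*16464 = -39760560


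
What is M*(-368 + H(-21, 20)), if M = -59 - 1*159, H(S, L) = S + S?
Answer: 89380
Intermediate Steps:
H(S, L) = 2*S
M = -218 (M = -59 - 159 = -218)
M*(-368 + H(-21, 20)) = -218*(-368 + 2*(-21)) = -218*(-368 - 42) = -218*(-410) = 89380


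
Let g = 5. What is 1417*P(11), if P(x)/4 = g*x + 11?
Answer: 374088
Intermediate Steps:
P(x) = 44 + 20*x (P(x) = 4*(5*x + 11) = 4*(11 + 5*x) = 44 + 20*x)
1417*P(11) = 1417*(44 + 20*11) = 1417*(44 + 220) = 1417*264 = 374088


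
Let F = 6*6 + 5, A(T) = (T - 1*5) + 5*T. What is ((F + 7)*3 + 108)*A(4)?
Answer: 4788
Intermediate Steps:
A(T) = -5 + 6*T (A(T) = (T - 5) + 5*T = (-5 + T) + 5*T = -5 + 6*T)
F = 41 (F = 36 + 5 = 41)
((F + 7)*3 + 108)*A(4) = ((41 + 7)*3 + 108)*(-5 + 6*4) = (48*3 + 108)*(-5 + 24) = (144 + 108)*19 = 252*19 = 4788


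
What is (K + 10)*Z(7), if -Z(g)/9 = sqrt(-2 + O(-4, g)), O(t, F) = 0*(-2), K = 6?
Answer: -144*I*sqrt(2) ≈ -203.65*I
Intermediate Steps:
O(t, F) = 0
Z(g) = -9*I*sqrt(2) (Z(g) = -9*sqrt(-2 + 0) = -9*I*sqrt(2))
(K + 10)*Z(7) = (6 + 10)*(-9*I*sqrt(2)) = 16*(-9*I*sqrt(2)) = -144*I*sqrt(2)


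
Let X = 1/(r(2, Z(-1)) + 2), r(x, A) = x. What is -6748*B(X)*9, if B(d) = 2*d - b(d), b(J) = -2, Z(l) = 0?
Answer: -151830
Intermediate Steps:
X = ¼ (X = 1/(2 + 2) = 1/4 = ¼ ≈ 0.25000)
B(d) = 2 + 2*d (B(d) = 2*d - 1*(-2) = 2*d + 2 = 2 + 2*d)
-6748*B(X)*9 = -6748*(2 + 2*(¼))*9 = -6748*(2 + ½)*9 = -16870*9 = -6748*45/2 = -151830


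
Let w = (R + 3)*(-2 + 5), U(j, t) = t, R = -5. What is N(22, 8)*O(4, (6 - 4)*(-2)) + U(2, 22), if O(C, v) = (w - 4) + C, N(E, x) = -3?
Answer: 40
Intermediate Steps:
w = -6 (w = (-5 + 3)*(-2 + 5) = -2*3 = -6)
O(C, v) = -10 + C (O(C, v) = (-6 - 4) + C = -10 + C)
N(22, 8)*O(4, (6 - 4)*(-2)) + U(2, 22) = -3*(-10 + 4) + 22 = -3*(-6) + 22 = 18 + 22 = 40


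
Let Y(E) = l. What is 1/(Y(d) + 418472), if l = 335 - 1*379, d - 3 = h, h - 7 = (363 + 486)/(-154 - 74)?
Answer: 1/418428 ≈ 2.3899e-6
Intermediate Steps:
h = 249/76 (h = 7 + (363 + 486)/(-154 - 74) = 7 + 849/(-228) = 7 + 849*(-1/228) = 7 - 283/76 = 249/76 ≈ 3.2763)
d = 477/76 (d = 3 + 249/76 = 477/76 ≈ 6.2763)
l = -44 (l = 335 - 379 = -44)
Y(E) = -44
1/(Y(d) + 418472) = 1/(-44 + 418472) = 1/418428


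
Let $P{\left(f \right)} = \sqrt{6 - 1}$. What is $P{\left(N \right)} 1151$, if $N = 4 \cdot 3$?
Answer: $1151 \sqrt{5} \approx 2573.7$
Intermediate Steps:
$N = 12$
$P{\left(f \right)} = \sqrt{5}$
$P{\left(N \right)} 1151 = \sqrt{5} \cdot 1151 = 1151 \sqrt{5}$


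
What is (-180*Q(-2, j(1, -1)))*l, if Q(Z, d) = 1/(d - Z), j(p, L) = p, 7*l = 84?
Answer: -720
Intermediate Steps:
l = 12 (l = (⅐)*84 = 12)
(-180*Q(-2, j(1, -1)))*l = -180/(1 - 1*(-2))*12 = -180/(1 + 2)*12 = -180/3*12 = -180*⅓*12 = -60*12 = -720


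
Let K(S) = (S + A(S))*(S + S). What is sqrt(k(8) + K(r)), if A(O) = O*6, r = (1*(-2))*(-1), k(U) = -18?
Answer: sqrt(38) ≈ 6.1644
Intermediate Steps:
r = 2 (r = -2*(-1) = 2)
A(O) = 6*O
K(S) = 14*S**2 (K(S) = (S + 6*S)*(S + S) = (7*S)*(2*S) = 14*S**2)
sqrt(k(8) + K(r)) = sqrt(-18 + 14*2**2) = sqrt(-18 + 14*4) = sqrt(-18 + 56) = sqrt(38)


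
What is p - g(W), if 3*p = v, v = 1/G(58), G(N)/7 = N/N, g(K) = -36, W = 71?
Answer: 757/21 ≈ 36.048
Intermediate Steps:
G(N) = 7 (G(N) = 7*(N/N) = 7*1 = 7)
v = ⅐ (v = 1/7 = ⅐ ≈ 0.14286)
p = 1/21 (p = (⅓)*(⅐) = 1/21 ≈ 0.047619)
p - g(W) = 1/21 - 1*(-36) = 1/21 + 36 = 757/21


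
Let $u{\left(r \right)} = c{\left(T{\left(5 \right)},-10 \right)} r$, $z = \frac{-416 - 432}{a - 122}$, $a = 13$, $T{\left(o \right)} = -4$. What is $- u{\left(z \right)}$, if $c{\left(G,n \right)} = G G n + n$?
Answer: $\frac{144160}{109} \approx 1322.6$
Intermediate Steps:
$c{\left(G,n \right)} = n + n G^{2}$ ($c{\left(G,n \right)} = G^{2} n + n = n G^{2} + n = n + n G^{2}$)
$z = \frac{848}{109}$ ($z = \frac{-416 - 432}{13 - 122} = - \frac{848}{-109} = \left(-848\right) \left(- \frac{1}{109}\right) = \frac{848}{109} \approx 7.7798$)
$u{\left(r \right)} = - 170 r$ ($u{\left(r \right)} = - 10 \left(1 + \left(-4\right)^{2}\right) r = - 10 \left(1 + 16\right) r = \left(-10\right) 17 r = - 170 r$)
$- u{\left(z \right)} = - \frac{\left(-170\right) 848}{109} = \left(-1\right) \left(- \frac{144160}{109}\right) = \frac{144160}{109}$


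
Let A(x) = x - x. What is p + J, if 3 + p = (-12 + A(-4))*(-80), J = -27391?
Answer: -26434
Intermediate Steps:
A(x) = 0
p = 957 (p = -3 + (-12 + 0)*(-80) = -3 - 12*(-80) = -3 + 960 = 957)
p + J = 957 - 27391 = -26434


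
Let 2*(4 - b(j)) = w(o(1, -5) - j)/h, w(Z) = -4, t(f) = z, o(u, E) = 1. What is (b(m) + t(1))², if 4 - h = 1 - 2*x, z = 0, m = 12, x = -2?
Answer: 4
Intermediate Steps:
t(f) = 0
h = -1 (h = 4 - (1 - 2*(-2)) = 4 - (1 + 4) = 4 - 1*5 = 4 - 5 = -1)
b(j) = 2 (b(j) = 4 - (-2)/(-1) = 4 - (-2)*(-1) = 4 - ½*4 = 4 - 2 = 2)
(b(m) + t(1))² = (2 + 0)² = 2² = 4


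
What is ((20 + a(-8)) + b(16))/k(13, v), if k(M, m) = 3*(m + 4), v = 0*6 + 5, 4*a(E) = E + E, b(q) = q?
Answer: 32/27 ≈ 1.1852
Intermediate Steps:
a(E) = E/2 (a(E) = (E + E)/4 = (2*E)/4 = E/2)
v = 5 (v = 0 + 5 = 5)
k(M, m) = 12 + 3*m (k(M, m) = 3*(4 + m) = 12 + 3*m)
((20 + a(-8)) + b(16))/k(13, v) = ((20 + (½)*(-8)) + 16)/(12 + 3*5) = ((20 - 4) + 16)/(12 + 15) = (16 + 16)/27 = 32*(1/27) = 32/27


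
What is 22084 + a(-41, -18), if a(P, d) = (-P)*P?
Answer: 20403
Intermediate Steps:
a(P, d) = -P²
22084 + a(-41, -18) = 22084 - 1*(-41)² = 22084 - 1*1681 = 22084 - 1681 = 20403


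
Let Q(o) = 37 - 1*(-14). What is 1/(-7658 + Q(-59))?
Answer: -1/7607 ≈ -0.00013146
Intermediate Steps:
Q(o) = 51 (Q(o) = 37 + 14 = 51)
1/(-7658 + Q(-59)) = 1/(-7658 + 51) = 1/(-7607) = -1/7607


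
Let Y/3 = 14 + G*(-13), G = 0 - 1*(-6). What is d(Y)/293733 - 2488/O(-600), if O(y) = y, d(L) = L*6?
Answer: 1126723/271975 ≈ 4.1427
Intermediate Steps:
G = 6 (G = 0 + 6 = 6)
Y = -192 (Y = 3*(14 + 6*(-13)) = 3*(14 - 78) = 3*(-64) = -192)
d(L) = 6*L
d(Y)/293733 - 2488/O(-600) = (6*(-192))/293733 - 2488/(-600) = -1152*1/293733 - 2488*(-1/600) = -128/32637 + 311/75 = 1126723/271975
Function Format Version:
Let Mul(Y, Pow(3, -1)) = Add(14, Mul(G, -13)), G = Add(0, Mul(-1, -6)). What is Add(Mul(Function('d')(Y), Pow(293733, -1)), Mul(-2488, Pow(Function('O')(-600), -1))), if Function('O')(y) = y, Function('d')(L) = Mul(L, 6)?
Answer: Rational(1126723, 271975) ≈ 4.1427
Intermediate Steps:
G = 6 (G = Add(0, 6) = 6)
Y = -192 (Y = Mul(3, Add(14, Mul(6, -13))) = Mul(3, Add(14, -78)) = Mul(3, -64) = -192)
Function('d')(L) = Mul(6, L)
Add(Mul(Function('d')(Y), Pow(293733, -1)), Mul(-2488, Pow(Function('O')(-600), -1))) = Add(Mul(Mul(6, -192), Pow(293733, -1)), Mul(-2488, Pow(-600, -1))) = Add(Mul(-1152, Rational(1, 293733)), Mul(-2488, Rational(-1, 600))) = Add(Rational(-128, 32637), Rational(311, 75)) = Rational(1126723, 271975)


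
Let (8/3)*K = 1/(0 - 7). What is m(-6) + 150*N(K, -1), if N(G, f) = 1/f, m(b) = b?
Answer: -156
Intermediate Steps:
K = -3/56 (K = 3/(8*(0 - 7)) = (3/8)/(-7) = (3/8)*(-1/7) = -3/56 ≈ -0.053571)
m(-6) + 150*N(K, -1) = -6 + 150/(-1) = -6 + 150*(-1) = -6 - 150 = -156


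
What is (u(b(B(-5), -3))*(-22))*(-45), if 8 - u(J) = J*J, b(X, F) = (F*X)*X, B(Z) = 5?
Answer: -5560830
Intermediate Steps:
b(X, F) = F*X²
u(J) = 8 - J² (u(J) = 8 - J*J = 8 - J²)
(u(b(B(-5), -3))*(-22))*(-45) = ((8 - (-3*5²)²)*(-22))*(-45) = ((8 - (-3*25)²)*(-22))*(-45) = ((8 - 1*(-75)²)*(-22))*(-45) = ((8 - 1*5625)*(-22))*(-45) = ((8 - 5625)*(-22))*(-45) = -5617*(-22)*(-45) = 123574*(-45) = -5560830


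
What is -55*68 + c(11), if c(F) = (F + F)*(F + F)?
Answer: -3256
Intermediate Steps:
c(F) = 4*F² (c(F) = (2*F)*(2*F) = 4*F²)
-55*68 + c(11) = -55*68 + 4*11² = -3740 + 4*121 = -3740 + 484 = -3256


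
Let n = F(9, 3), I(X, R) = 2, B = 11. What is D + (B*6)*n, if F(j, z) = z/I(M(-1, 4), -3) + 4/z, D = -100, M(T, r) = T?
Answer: 87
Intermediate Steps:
F(j, z) = z/2 + 4/z
n = 17/6 (n = (½)*3 + 4/3 = 3/2 + 4*(⅓) = 3/2 + 4/3 = 17/6 ≈ 2.8333)
D + (B*6)*n = -100 + (11*6)*(17/6) = -100 + 66*(17/6) = -100 + 187 = 87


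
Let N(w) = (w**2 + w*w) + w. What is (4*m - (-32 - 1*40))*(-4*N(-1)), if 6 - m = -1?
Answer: -400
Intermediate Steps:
N(w) = w + 2*w**2 (N(w) = (w**2 + w**2) + w = 2*w**2 + w = w + 2*w**2)
m = 7 (m = 6 - 1*(-1) = 6 + 1 = 7)
(4*m - (-32 - 1*40))*(-4*N(-1)) = (4*7 - (-32 - 1*40))*(-(-4)*(1 + 2*(-1))) = (28 - (-32 - 40))*(-(-4)*(1 - 2)) = (28 - 1*(-72))*(-(-4)*(-1)) = (28 + 72)*(-4*1) = 100*(-4) = -400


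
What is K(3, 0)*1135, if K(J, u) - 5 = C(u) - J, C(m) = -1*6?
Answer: -4540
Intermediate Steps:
C(m) = -6
K(J, u) = -1 - J (K(J, u) = 5 + (-6 - J) = -1 - J)
K(3, 0)*1135 = (-1 - 1*3)*1135 = (-1 - 3)*1135 = -4*1135 = -4540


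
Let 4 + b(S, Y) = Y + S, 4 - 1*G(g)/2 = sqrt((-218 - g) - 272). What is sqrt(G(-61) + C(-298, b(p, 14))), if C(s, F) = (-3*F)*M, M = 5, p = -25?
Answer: sqrt(233 - 2*I*sqrt(429)) ≈ 15.324 - 1.3516*I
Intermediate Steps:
G(g) = 8 - 2*sqrt(-490 - g) (G(g) = 8 - 2*sqrt((-218 - g) - 272) = 8 - 2*sqrt(-490 - g))
b(S, Y) = -4 + S + Y (b(S, Y) = -4 + (Y + S) = -4 + (S + Y) = -4 + S + Y)
C(s, F) = -15*F (C(s, F) = -3*F*5 = -15*F)
sqrt(G(-61) + C(-298, b(p, 14))) = sqrt((8 - 2*sqrt(-490 - 1*(-61))) - 15*(-4 - 25 + 14)) = sqrt((8 - 2*sqrt(-490 + 61)) - 15*(-15)) = sqrt((8 - 2*I*sqrt(429)) + 225) = sqrt(233 - 2*I*sqrt(429))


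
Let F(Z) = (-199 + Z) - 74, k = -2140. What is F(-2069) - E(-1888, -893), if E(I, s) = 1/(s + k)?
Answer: -7103285/3033 ≈ -2342.0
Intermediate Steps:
F(Z) = -273 + Z
E(I, s) = 1/(-2140 + s) (E(I, s) = 1/(s - 2140) = 1/(-2140 + s))
F(-2069) - E(-1888, -893) = (-273 - 2069) - 1/(-2140 - 893) = -2342 - 1/(-3033) = -2342 - 1*(-1/3033) = -2342 + 1/3033 = -7103285/3033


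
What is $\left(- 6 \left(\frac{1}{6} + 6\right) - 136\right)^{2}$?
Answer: $29929$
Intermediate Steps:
$\left(- 6 \left(\frac{1}{6} + 6\right) - 136\right)^{2} = \left(\left(-6\right) \frac{37}{6} - 136\right)^{2} = \left(-37 - 136\right)^{2} = \left(-173\right)^{2} = 29929$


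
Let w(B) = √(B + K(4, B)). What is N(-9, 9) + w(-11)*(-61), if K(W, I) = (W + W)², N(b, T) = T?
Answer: 9 - 61*√53 ≈ -435.09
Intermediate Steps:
K(W, I) = 4*W² (K(W, I) = (2*W)² = 4*W²)
w(B) = √(64 + B) (w(B) = √(B + 4*4²) = √(B + 4*16) = √(B + 64) = √(64 + B))
N(-9, 9) + w(-11)*(-61) = 9 + √(64 - 11)*(-61) = 9 + √53*(-61) = 9 - 61*√53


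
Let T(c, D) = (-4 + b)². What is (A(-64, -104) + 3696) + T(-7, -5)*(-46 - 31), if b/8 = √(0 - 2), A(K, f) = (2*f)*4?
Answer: 11488 + 4928*I*√2 ≈ 11488.0 + 6969.2*I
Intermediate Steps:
A(K, f) = 8*f
b = 8*I*√2 (b = 8*√(0 - 2) = 8*√(-2) = 8*(I*√2) = 8*I*√2 ≈ 11.314*I)
T(c, D) = (-4 + 8*I*√2)²
(A(-64, -104) + 3696) + T(-7, -5)*(-46 - 31) = (8*(-104) + 3696) + (-112 - 64*I*√2)*(-46 - 31) = (-832 + 3696) + (-112 - 64*I*√2)*(-77) = 2864 + (8624 + 4928*I*√2) = 11488 + 4928*I*√2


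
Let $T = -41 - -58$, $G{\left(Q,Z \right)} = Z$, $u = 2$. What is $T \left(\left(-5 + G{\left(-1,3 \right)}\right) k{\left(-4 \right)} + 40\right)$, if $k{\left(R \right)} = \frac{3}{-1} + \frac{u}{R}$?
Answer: $799$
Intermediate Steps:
$k{\left(R \right)} = -3 + \frac{2}{R}$ ($k{\left(R \right)} = \frac{3}{-1} + \frac{2}{R} = 3 \left(-1\right) + \frac{2}{R} = -3 + \frac{2}{R}$)
$T = 17$ ($T = -41 + 58 = 17$)
$T \left(\left(-5 + G{\left(-1,3 \right)}\right) k{\left(-4 \right)} + 40\right) = 17 \left(\left(-5 + 3\right) \left(-3 + \frac{2}{-4}\right) + 40\right) = 17 \left(- 2 \left(-3 + 2 \left(- \frac{1}{4}\right)\right) + 40\right) = 17 \left(- 2 \left(-3 - \frac{1}{2}\right) + 40\right) = 17 \left(\left(-2\right) \left(- \frac{7}{2}\right) + 40\right) = 17 \left(7 + 40\right) = 17 \cdot 47 = 799$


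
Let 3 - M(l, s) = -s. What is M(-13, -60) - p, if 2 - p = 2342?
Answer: 2283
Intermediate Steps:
p = -2340 (p = 2 - 1*2342 = 2 - 2342 = -2340)
M(l, s) = 3 + s (M(l, s) = 3 - (-1)*s = 3 + s)
M(-13, -60) - p = (3 - 60) - 1*(-2340) = -57 + 2340 = 2283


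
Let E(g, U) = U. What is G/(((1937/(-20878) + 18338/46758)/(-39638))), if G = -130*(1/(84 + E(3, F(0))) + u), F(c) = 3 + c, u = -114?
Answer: -639566365091636840/326016347 ≈ -1.9618e+9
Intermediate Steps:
G = 1289210/87 (G = -130*(1/(84 + (3 + 0)) - 114) = -130*(1/(84 + 3) - 114) = -130*(1/87 - 114) = -130*(-9917/87) = 1289210/87 ≈ 14819.)
G/(((1937/(-20878) + 18338/46758)/(-39638))) = 1289210/(87*(((1937/(-20878) + 18338/46758)/(-39638)))) = 1289210/(87*(((1937*(-1/20878) + 18338*(1/46758))*(-1/39638)))) = 1289210/(87*(((-149/1606 + 9169/23379)*(-1/39638)))) = 1289210/(87*(((11241943/37546674)*(-1/39638)))) = 1289210/(87*(-11241943/1488275064012)) = (1289210/87)*(-1488275064012/11241943) = -639566365091636840/326016347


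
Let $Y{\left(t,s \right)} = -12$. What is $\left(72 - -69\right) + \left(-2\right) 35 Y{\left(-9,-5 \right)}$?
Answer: $981$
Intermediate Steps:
$\left(72 - -69\right) + \left(-2\right) 35 Y{\left(-9,-5 \right)} = \left(72 - -69\right) + \left(-2\right) 35 \left(-12\right) = \left(72 + 69\right) - -840 = 141 + 840 = 981$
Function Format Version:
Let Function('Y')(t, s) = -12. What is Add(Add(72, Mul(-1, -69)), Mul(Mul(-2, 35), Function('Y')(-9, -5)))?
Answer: 981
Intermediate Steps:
Add(Add(72, Mul(-1, -69)), Mul(Mul(-2, 35), Function('Y')(-9, -5))) = Add(Add(72, Mul(-1, -69)), Mul(Mul(-2, 35), -12)) = Add(Add(72, 69), Mul(-70, -12)) = Add(141, 840) = 981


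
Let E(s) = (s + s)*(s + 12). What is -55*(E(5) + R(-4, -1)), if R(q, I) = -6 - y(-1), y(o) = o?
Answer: -9075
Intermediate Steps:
R(q, I) = -5 (R(q, I) = -6 - 1*(-1) = -6 + 1 = -5)
E(s) = 2*s*(12 + s) (E(s) = (2*s)*(12 + s) = 2*s*(12 + s))
-55*(E(5) + R(-4, -1)) = -55*(2*5*(12 + 5) - 5) = -55*(2*5*17 - 5) = -55*(170 - 5) = -55*165 = -9075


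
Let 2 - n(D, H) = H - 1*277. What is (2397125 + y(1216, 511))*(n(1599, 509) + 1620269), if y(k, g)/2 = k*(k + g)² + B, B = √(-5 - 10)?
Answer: 11754853378258467 + 3240078*I*√15 ≈ 1.1755e+16 + 1.2549e+7*I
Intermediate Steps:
B = I*√15 (B = √(-15) = I*√15 ≈ 3.873*I)
y(k, g) = 2*I*√15 + 2*k*(g + k)² (y(k, g) = 2*(k*(k + g)² + I*√15) = 2*(k*(g + k)² + I*√15) = 2*(I*√15 + k*(g + k)²) = 2*I*√15 + 2*k*(g + k)²)
n(D, H) = 279 - H (n(D, H) = 2 - (H - 1*277) = 2 - (H - 277) = 2 - (-277 + H) = 2 + (277 - H) = 279 - H)
(2397125 + y(1216, 511))*(n(1599, 509) + 1620269) = (2397125 + (2*I*√15 + 2*1216*(511 + 1216)²))*((279 - 1*509) + 1620269) = (2397125 + (2*I*√15 + 2*1216*1727²))*((279 - 509) + 1620269) = (2397125 + (2*I*√15 + 2*1216*2982529))*(-230 + 1620269) = (2397125 + (2*I*√15 + 7253510528))*1620039 = (2397125 + (7253510528 + 2*I*√15))*1620039 = (7255907653 + 2*I*√15)*1620039 = 11754853378258467 + 3240078*I*√15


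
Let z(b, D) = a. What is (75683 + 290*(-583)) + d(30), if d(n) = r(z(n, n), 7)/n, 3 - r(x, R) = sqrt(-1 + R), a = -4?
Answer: -933869/10 - sqrt(6)/30 ≈ -93387.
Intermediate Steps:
z(b, D) = -4
r(x, R) = 3 - sqrt(-1 + R)
d(n) = (3 - sqrt(6))/n (d(n) = (3 - sqrt(-1 + 7))/n = (3 - sqrt(6))/n)
(75683 + 290*(-583)) + d(30) = (75683 + 290*(-583)) + (3 - sqrt(6))/30 = (75683 - 169070) + (3 - sqrt(6))/30 = -93387 + (1/10 - sqrt(6)/30) = -933869/10 - sqrt(6)/30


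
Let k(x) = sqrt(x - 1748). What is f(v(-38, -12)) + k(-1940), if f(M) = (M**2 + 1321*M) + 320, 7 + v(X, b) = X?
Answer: -57100 + 2*I*sqrt(922) ≈ -57100.0 + 60.729*I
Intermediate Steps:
v(X, b) = -7 + X
k(x) = sqrt(-1748 + x)
f(M) = 320 + M**2 + 1321*M
f(v(-38, -12)) + k(-1940) = (320 + (-7 - 38)**2 + 1321*(-7 - 38)) + sqrt(-1748 - 1940) = (320 + (-45)**2 + 1321*(-45)) + sqrt(-3688) = (320 + 2025 - 59445) + 2*I*sqrt(922) = -57100 + 2*I*sqrt(922)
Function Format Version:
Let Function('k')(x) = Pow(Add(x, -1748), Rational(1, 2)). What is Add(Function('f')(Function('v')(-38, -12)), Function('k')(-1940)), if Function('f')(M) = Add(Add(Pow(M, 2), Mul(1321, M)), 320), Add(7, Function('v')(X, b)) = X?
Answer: Add(-57100, Mul(2, I, Pow(922, Rational(1, 2)))) ≈ Add(-57100., Mul(60.729, I))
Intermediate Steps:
Function('v')(X, b) = Add(-7, X)
Function('k')(x) = Pow(Add(-1748, x), Rational(1, 2))
Function('f')(M) = Add(320, Pow(M, 2), Mul(1321, M))
Add(Function('f')(Function('v')(-38, -12)), Function('k')(-1940)) = Add(Add(320, Pow(Add(-7, -38), 2), Mul(1321, Add(-7, -38))), Pow(Add(-1748, -1940), Rational(1, 2))) = Add(Add(320, Pow(-45, 2), Mul(1321, -45)), Pow(-3688, Rational(1, 2))) = Add(Add(320, 2025, -59445), Mul(2, I, Pow(922, Rational(1, 2)))) = Add(-57100, Mul(2, I, Pow(922, Rational(1, 2))))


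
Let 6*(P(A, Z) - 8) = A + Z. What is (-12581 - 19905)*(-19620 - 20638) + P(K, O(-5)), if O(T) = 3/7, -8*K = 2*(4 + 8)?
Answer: 9154749769/7 ≈ 1.3078e+9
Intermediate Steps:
K = -3 (K = -(4 + 8)/4 = -12/4 = -⅛*24 = -3)
O(T) = 3/7 (O(T) = 3*(⅐) = 3/7)
P(A, Z) = 8 + A/6 + Z/6 (P(A, Z) = 8 + (A + Z)/6 = 8 + (A/6 + Z/6) = 8 + A/6 + Z/6)
(-12581 - 19905)*(-19620 - 20638) + P(K, O(-5)) = (-12581 - 19905)*(-19620 - 20638) + (8 + (⅙)*(-3) + (⅙)*(3/7)) = -32486*(-40258) + (8 - ½ + 1/14) = 1307821388 + 53/7 = 9154749769/7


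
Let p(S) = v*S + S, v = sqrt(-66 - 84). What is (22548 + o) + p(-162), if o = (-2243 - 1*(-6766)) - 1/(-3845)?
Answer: 103465106/3845 - 810*I*sqrt(6) ≈ 26909.0 - 1984.1*I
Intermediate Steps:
v = 5*I*sqrt(6) (v = sqrt(-150) = 5*I*sqrt(6) ≈ 12.247*I)
p(S) = S + 5*I*S*sqrt(6) (p(S) = (5*I*sqrt(6))*S + S = 5*I*S*sqrt(6) + S = S + 5*I*S*sqrt(6))
o = 17390936/3845 (o = (-2243 + 6766) - 1*(-1/3845) = 4523 + 1/3845 = 17390936/3845 ≈ 4523.0)
(22548 + o) + p(-162) = (22548 + 17390936/3845) - 162*(1 + 5*I*sqrt(6)) = 104087996/3845 + (-162 - 810*I*sqrt(6)) = 103465106/3845 - 810*I*sqrt(6)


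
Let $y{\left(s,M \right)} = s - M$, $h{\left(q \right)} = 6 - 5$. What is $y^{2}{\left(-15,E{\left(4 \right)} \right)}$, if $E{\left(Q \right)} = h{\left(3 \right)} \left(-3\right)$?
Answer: $144$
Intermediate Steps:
$h{\left(q \right)} = 1$
$E{\left(Q \right)} = -3$ ($E{\left(Q \right)} = 1 \left(-3\right) = -3$)
$y^{2}{\left(-15,E{\left(4 \right)} \right)} = \left(-15 - -3\right)^{2} = \left(-15 + 3\right)^{2} = \left(-12\right)^{2} = 144$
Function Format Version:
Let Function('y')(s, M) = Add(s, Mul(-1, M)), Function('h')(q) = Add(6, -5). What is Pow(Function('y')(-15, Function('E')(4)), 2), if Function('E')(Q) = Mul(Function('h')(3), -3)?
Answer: 144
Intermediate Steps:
Function('h')(q) = 1
Function('E')(Q) = -3 (Function('E')(Q) = Mul(1, -3) = -3)
Pow(Function('y')(-15, Function('E')(4)), 2) = Pow(Add(-15, Mul(-1, -3)), 2) = Pow(Add(-15, 3), 2) = Pow(-12, 2) = 144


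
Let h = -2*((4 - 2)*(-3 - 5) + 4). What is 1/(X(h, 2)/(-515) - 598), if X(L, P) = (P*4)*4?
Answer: -515/308002 ≈ -0.0016721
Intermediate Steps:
h = 24 (h = -2*(2*(-8) + 4) = -2*(-16 + 4) = -2*(-12) = 24)
X(L, P) = 16*P (X(L, P) = (4*P)*4 = 16*P)
1/(X(h, 2)/(-515) - 598) = 1/((16*2)/(-515) - 598) = 1/(32*(-1/515) - 598) = 1/(-32/515 - 598) = 1/(-308002/515) = -515/308002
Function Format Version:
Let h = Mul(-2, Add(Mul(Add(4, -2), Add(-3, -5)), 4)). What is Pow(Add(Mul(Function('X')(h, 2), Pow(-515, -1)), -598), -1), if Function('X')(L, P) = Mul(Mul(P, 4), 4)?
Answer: Rational(-515, 308002) ≈ -0.0016721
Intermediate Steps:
h = 24 (h = Mul(-2, Add(Mul(2, -8), 4)) = Mul(-2, Add(-16, 4)) = Mul(-2, -12) = 24)
Function('X')(L, P) = Mul(16, P) (Function('X')(L, P) = Mul(Mul(4, P), 4) = Mul(16, P))
Pow(Add(Mul(Function('X')(h, 2), Pow(-515, -1)), -598), -1) = Pow(Add(Mul(Mul(16, 2), Pow(-515, -1)), -598), -1) = Pow(Add(Mul(32, Rational(-1, 515)), -598), -1) = Pow(Add(Rational(-32, 515), -598), -1) = Pow(Rational(-308002, 515), -1) = Rational(-515, 308002)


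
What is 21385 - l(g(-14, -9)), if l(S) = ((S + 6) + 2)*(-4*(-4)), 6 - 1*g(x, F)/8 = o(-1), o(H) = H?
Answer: 20361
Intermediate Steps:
g(x, F) = 56 (g(x, F) = 48 - 8*(-1) = 48 + 8 = 56)
l(S) = 128 + 16*S (l(S) = ((6 + S) + 2)*16 = (8 + S)*16 = 128 + 16*S)
21385 - l(g(-14, -9)) = 21385 - (128 + 16*56) = 21385 - (128 + 896) = 21385 - 1*1024 = 21385 - 1024 = 20361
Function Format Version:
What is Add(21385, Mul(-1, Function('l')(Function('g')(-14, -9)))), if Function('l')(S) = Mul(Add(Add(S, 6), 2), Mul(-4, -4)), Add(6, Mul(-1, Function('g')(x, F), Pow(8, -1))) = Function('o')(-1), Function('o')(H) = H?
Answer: 20361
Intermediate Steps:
Function('g')(x, F) = 56 (Function('g')(x, F) = Add(48, Mul(-8, -1)) = Add(48, 8) = 56)
Function('l')(S) = Add(128, Mul(16, S)) (Function('l')(S) = Mul(Add(Add(6, S), 2), 16) = Mul(Add(8, S), 16) = Add(128, Mul(16, S)))
Add(21385, Mul(-1, Function('l')(Function('g')(-14, -9)))) = Add(21385, Mul(-1, Add(128, Mul(16, 56)))) = Add(21385, Mul(-1, Add(128, 896))) = Add(21385, Mul(-1, 1024)) = Add(21385, -1024) = 20361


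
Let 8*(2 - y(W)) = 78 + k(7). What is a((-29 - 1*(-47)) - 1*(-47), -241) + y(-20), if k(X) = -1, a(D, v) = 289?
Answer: 2251/8 ≈ 281.38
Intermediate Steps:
y(W) = -61/8 (y(W) = 2 - (78 - 1)/8 = 2 - ⅛*77 = 2 - 77/8 = -61/8)
a((-29 - 1*(-47)) - 1*(-47), -241) + y(-20) = 289 - 61/8 = 2251/8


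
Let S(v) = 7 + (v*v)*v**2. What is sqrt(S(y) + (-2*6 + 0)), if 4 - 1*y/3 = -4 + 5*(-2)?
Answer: sqrt(8503051) ≈ 2916.0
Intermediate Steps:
y = 54 (y = 12 - 3*(-4 + 5*(-2)) = 12 - 3*(-4 - 10) = 12 - 3*(-14) = 12 + 42 = 54)
S(v) = 7 + v**4 (S(v) = 7 + v**2*v**2 = 7 + v**4)
sqrt(S(y) + (-2*6 + 0)) = sqrt((7 + 54**4) + (-2*6 + 0)) = sqrt((7 + 8503056) + (-12 + 0)) = sqrt(8503063 - 12) = sqrt(8503051)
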